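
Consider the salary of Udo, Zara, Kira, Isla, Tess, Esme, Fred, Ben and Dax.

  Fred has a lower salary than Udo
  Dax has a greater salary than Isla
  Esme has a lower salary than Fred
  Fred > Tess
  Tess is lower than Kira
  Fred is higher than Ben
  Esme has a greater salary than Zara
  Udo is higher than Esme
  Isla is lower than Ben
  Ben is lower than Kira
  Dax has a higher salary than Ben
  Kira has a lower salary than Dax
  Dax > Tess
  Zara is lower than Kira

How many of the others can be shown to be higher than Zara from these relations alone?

From Zara the given relations immediately reach Esme, Kira.
From those, Dax, Fred, Udo — 5 in total.
Nothing else is reachable above Zara; 5 in all.

5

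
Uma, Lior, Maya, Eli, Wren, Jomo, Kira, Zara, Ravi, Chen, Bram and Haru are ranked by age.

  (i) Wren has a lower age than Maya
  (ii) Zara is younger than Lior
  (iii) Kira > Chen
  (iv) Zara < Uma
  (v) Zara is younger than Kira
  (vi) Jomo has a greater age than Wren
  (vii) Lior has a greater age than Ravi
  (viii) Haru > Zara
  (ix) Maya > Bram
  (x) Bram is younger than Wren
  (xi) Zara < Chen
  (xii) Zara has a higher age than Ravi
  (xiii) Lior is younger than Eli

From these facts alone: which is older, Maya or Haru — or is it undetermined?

undetermined

Following every chain through Maya: below Maya we get Bram, Wren.
Haru is not reached, and no chain runs the other way from Haru to Maya.
So the given relations leave the order of Maya and Haru undetermined.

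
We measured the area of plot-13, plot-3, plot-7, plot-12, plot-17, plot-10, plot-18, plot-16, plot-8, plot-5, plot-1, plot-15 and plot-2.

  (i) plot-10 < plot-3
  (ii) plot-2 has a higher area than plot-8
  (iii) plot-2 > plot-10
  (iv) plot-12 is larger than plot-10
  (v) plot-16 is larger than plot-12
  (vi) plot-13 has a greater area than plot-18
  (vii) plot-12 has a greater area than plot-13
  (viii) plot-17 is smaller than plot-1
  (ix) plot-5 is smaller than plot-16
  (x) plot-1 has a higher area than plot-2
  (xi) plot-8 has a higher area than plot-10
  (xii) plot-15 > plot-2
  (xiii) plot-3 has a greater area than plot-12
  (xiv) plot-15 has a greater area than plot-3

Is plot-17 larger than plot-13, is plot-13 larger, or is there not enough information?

undetermined

Following every chain through plot-13: above plot-13 we get plot-12, plot-3, plot-16, plot-15; below plot-13 we get plot-18.
plot-17 is not reached, and no chain runs the other way from plot-17 to plot-13.
So the given relations leave the order of plot-13 and plot-17 undetermined.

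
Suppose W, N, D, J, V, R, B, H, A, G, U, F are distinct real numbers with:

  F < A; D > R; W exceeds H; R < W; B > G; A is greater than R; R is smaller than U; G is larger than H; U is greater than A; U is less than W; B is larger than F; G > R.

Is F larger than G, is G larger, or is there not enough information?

undetermined

Following every chain through F: above F we get B, A, U, W.
G is not reached, and no chain runs the other way from G to F.
So the given relations leave the order of F and G undetermined.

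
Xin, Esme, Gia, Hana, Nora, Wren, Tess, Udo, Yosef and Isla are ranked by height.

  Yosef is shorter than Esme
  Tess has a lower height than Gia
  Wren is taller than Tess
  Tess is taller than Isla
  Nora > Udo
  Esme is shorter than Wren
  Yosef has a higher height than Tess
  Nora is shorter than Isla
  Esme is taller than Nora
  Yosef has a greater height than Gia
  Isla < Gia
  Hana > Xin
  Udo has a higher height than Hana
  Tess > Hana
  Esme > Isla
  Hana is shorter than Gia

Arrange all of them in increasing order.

Nothing is placed below Xin, so it is least; from there Xin < Hana; Hana < Udo; Udo < Nora; Nora < Isla; Isla < Tess; Tess < Gia; Gia < Yosef; Yosef < Esme; Esme < Wren, each given directly.

Xin < Hana < Udo < Nora < Isla < Tess < Gia < Yosef < Esme < Wren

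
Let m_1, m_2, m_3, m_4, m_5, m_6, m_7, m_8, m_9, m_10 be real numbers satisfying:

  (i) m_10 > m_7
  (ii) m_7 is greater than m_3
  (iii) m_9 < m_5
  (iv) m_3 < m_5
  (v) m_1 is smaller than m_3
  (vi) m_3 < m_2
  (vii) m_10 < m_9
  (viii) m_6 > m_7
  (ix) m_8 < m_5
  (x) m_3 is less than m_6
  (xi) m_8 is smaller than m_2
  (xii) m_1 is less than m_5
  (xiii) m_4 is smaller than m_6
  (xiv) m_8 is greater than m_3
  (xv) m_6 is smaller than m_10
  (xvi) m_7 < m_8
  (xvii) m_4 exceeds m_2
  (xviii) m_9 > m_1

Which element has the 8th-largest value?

m_7

The consecutive relations fix a unique order: m_1 < m_3 < m_7 < m_8 < m_2 < m_4 < m_6 < m_10 < m_9 < m_5.
The 8th largest is m_7.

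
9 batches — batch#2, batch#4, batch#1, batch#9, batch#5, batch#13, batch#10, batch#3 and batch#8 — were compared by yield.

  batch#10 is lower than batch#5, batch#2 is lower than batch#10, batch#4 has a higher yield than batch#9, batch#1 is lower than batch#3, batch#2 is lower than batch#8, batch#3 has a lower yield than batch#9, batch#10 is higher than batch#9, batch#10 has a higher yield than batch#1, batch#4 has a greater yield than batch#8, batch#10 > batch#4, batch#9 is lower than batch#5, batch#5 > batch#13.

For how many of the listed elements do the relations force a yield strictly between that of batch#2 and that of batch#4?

The relations place batch#2 below batch#4. An element lies strictly between them when it is forced above batch#2 and also forced below batch#4.
Above batch#2: {batch#8, batch#10, batch#5}. Below batch#4: {batch#1, batch#8, batch#3, batch#9}.
Intersection: {batch#8} — 1.

1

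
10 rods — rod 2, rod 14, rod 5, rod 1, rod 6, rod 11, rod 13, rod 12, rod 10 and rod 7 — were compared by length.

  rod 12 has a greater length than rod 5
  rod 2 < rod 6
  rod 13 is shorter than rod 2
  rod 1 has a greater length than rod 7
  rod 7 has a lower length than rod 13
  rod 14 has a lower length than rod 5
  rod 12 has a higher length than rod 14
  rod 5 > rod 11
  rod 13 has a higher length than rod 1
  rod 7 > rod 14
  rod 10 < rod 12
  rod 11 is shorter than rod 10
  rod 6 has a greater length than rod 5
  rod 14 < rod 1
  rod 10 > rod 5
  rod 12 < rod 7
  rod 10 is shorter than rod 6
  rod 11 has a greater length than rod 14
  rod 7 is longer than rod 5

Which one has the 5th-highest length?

rod 7

Piecing the relations together gives one ordering: rod 14 < rod 11 < rod 5 < rod 10 < rod 12 < rod 7 < rod 1 < rod 13 < rod 2 < rod 6.
Counting 5 from the largest end gives rod 7.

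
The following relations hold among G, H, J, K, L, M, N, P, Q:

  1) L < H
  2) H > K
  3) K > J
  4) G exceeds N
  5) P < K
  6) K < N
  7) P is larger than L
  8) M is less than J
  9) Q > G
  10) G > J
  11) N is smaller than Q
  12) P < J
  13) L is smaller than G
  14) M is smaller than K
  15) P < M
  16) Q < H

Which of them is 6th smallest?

N

Chaining the given pairs: L < P < M < J < K < N < G < Q < H.
The 6th smallest is N.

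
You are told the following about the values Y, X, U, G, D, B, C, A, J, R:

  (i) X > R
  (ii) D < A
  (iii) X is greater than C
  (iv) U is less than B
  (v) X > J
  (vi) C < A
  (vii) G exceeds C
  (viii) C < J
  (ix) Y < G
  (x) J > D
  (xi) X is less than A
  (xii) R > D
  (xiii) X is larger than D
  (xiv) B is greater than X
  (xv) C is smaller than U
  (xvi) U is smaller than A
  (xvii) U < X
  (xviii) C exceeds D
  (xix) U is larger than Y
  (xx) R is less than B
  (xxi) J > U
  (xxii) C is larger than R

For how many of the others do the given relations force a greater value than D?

8

From D the given relations immediately reach R, C, J, X, A.
From those, U, B, G — 8 in total.
No other element is forced above D by the given relations, so the count is 8.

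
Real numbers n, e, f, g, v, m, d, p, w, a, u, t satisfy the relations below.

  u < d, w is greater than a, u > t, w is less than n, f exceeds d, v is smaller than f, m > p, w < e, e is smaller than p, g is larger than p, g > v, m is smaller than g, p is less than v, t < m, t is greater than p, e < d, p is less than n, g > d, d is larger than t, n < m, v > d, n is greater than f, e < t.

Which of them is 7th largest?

u

The consecutive relations fix a unique order: a < w < e < p < t < u < d < v < f < n < m < g.
The 7th largest is u.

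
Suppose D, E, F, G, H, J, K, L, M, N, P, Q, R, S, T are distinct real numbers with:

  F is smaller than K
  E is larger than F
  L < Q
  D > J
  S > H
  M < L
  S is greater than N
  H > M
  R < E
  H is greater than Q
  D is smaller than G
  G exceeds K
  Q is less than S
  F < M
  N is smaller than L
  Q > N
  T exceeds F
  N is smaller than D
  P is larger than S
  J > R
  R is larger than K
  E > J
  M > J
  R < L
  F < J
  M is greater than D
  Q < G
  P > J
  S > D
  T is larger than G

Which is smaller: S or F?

Link the given pairs in sequence: F < K; K < R; R < J; J < D; D < M; M < L; L < Q; Q < H; H < S.
Chaining these gives F < K < R < J < D < M < L < Q < H < S.
So F < S; F is the smaller of the two.

F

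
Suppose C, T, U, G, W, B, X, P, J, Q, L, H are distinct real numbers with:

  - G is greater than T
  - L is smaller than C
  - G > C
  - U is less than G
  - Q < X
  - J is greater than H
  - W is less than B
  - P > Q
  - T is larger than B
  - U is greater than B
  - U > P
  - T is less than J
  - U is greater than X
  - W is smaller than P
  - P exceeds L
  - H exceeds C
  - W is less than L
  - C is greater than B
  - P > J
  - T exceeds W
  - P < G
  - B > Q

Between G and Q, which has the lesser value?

Q

Q < B and B < C give Q < C.
Then C < H extends the chain to H.
With H < J: Q < B < C < H < J.
With J < P: Q < B < C < H < J < P.
With P < U: Q < B < C < H < J < P < U.
With U < G: Q < B < C < H < J < P < U < G.
So Q < G; Q is the smaller of the two.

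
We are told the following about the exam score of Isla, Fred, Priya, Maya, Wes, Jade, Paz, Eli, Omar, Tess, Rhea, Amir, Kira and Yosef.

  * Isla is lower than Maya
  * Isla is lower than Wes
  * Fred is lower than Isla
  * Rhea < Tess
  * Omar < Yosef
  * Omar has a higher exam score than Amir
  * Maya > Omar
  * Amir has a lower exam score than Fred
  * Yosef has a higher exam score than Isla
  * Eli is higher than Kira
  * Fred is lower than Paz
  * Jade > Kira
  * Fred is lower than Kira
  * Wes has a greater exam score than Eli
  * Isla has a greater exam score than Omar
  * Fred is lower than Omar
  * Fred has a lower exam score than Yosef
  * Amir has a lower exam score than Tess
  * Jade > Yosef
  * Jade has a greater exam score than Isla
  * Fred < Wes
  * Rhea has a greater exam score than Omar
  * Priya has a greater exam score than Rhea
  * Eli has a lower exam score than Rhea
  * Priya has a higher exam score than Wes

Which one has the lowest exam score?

Amir

Fred is not least since Amir < Fred; Omar is not least since Amir < Omar; Kira is not least since Fred < Kira; Eli is not least since Kira < Eli; Rhea is not least since Omar < Rhea; Isla is not least since Fred < Isla; Wes is not least since Isla < Wes; Paz is not least since Fred < Paz; Yosef is not least since Fred < Yosef; Maya is not least since Omar < Maya; Tess is not least since Amir < Tess; Priya is not least since Rhea < Priya; Jade is not least since Kira < Jade.
Only Amir has nothing below it, so Amir is the lowest exam score.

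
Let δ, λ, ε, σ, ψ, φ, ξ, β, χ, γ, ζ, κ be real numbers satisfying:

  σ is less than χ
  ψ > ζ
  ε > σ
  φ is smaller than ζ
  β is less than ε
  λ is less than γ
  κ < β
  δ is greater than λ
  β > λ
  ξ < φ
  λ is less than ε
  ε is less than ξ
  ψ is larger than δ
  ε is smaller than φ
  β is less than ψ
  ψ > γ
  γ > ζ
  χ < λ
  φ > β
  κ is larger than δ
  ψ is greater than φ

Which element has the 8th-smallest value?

ξ

Piecing the relations together gives one ordering: σ < χ < λ < δ < κ < β < ε < ξ < φ < ζ < γ < ψ.
The 8th smallest is ξ.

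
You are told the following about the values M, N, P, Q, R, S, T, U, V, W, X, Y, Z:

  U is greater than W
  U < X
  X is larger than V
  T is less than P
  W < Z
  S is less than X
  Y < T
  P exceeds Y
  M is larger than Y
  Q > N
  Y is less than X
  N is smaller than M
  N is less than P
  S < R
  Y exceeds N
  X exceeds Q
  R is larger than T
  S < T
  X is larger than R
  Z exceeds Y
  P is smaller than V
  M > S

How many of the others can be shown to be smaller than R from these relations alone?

4

The elements the relations force below R are S, N, Y, T — no chain reaches any other.
That is 4.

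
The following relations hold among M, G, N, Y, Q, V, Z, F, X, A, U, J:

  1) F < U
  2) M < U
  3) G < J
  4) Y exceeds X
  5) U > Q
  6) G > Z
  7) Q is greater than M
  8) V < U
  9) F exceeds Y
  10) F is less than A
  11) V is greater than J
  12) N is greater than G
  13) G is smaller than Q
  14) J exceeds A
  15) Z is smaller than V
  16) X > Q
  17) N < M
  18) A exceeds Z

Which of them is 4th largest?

A

Chaining the given pairs: Z < G < N < M < Q < X < Y < F < A < J < V < U.
Counting 4 from the largest end gives A.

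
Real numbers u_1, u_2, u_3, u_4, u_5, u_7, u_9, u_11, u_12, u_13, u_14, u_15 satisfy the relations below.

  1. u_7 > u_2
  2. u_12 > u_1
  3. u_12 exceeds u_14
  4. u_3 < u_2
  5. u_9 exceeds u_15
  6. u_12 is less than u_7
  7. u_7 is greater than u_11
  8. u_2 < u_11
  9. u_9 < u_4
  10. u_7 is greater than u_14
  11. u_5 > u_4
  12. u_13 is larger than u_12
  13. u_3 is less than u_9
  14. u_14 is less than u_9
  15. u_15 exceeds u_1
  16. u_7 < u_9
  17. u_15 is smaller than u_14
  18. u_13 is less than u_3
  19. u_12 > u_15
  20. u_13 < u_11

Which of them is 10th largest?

The consecutive relations fix a unique order: u_1 < u_15 < u_14 < u_12 < u_13 < u_3 < u_2 < u_11 < u_7 < u_9 < u_4 < u_5.
Counting 10 from the largest end gives u_14.

u_14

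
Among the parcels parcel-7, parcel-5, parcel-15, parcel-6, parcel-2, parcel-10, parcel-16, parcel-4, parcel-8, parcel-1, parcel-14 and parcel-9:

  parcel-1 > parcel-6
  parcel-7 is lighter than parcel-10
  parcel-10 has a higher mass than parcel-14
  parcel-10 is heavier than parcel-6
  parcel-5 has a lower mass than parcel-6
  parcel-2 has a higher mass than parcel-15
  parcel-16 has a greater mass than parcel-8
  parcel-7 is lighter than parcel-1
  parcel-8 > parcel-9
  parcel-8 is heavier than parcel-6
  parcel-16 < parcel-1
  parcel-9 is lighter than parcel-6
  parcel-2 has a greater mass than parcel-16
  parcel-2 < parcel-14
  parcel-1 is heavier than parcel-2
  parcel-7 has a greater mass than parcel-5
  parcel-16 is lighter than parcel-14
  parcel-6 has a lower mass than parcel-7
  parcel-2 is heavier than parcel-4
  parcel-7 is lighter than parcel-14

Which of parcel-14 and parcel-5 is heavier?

parcel-14

parcel-5 < parcel-6 and parcel-6 < parcel-8 give parcel-5 < parcel-8.
With parcel-8 < parcel-16: parcel-5 < parcel-6 < parcel-8 < parcel-16.
Then parcel-16 < parcel-2 extends the chain to parcel-2.
With parcel-2 < parcel-14: parcel-5 < parcel-6 < parcel-8 < parcel-16 < parcel-2 < parcel-14.
So parcel-5 < parcel-14; parcel-14 is the heavier of the two.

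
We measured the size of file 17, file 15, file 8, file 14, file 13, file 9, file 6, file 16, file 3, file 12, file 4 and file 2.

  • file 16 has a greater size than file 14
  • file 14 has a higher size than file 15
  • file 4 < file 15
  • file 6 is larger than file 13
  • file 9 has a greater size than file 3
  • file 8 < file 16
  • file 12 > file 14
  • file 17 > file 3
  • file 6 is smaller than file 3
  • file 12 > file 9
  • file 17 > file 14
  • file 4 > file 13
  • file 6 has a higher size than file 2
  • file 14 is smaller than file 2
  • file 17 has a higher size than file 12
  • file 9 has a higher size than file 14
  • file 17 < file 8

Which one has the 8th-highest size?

file 2

The consecutive relations fix a unique order: file 13 < file 4 < file 15 < file 14 < file 2 < file 6 < file 3 < file 9 < file 12 < file 17 < file 8 < file 16.
The 8th largest is file 2.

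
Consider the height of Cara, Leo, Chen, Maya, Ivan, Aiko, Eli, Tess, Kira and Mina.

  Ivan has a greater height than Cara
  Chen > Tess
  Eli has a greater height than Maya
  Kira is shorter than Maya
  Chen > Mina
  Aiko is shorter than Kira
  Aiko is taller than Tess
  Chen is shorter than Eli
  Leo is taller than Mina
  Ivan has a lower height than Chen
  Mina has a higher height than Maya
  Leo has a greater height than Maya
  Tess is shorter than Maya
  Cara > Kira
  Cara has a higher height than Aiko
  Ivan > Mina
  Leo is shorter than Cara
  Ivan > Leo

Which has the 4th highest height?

Cara

The consecutive relations fix a unique order: Tess < Aiko < Kira < Maya < Mina < Leo < Cara < Ivan < Chen < Eli.
Counting 4 from the largest end gives Cara.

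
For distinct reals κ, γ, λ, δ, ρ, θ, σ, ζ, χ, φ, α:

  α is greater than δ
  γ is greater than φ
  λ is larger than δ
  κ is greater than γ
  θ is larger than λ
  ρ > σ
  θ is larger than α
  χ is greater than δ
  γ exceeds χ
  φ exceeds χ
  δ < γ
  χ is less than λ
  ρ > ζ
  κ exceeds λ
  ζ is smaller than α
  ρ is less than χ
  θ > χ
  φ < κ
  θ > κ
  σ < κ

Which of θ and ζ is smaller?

ζ

Link the given pairs in sequence: ζ < ρ; ρ < χ; χ < λ; λ < κ; κ < θ.
Together: ζ < ρ < χ < λ < κ < θ.
So ζ < θ; ζ is the smaller of the two.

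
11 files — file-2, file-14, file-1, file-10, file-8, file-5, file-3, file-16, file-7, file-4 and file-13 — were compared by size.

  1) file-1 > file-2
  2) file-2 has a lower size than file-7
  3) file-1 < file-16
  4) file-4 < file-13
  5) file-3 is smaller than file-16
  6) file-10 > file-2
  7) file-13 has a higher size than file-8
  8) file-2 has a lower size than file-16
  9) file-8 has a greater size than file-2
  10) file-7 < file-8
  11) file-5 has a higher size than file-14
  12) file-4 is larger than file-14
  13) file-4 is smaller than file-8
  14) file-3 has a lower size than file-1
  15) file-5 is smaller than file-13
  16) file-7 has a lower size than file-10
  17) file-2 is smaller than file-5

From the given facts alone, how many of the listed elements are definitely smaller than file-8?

4

Directly below file-8: file-2, file-7, file-4.
One step further: file-14 (4 so far).
No other element is forced below file-8 by the given relations, so the count is 4.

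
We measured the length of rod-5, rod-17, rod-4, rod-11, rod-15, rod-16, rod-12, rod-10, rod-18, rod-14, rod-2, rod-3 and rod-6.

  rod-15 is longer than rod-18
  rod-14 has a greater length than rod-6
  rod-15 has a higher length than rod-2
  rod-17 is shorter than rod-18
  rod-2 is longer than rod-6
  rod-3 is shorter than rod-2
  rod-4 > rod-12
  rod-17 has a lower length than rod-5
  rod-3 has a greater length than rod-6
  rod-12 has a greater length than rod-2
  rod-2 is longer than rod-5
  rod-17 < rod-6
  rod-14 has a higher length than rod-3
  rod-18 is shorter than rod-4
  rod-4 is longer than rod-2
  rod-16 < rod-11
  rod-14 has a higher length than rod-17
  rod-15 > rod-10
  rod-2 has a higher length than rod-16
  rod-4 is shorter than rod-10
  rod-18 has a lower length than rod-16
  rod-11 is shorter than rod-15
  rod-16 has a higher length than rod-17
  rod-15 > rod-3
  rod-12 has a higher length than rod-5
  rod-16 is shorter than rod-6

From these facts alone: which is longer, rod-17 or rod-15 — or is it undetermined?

rod-15

rod-17 < rod-18 < rod-16 < rod-6 < rod-3 < rod-2 < rod-12 < rod-4 < rod-10 < rod-15, by transitivity through rod-18, rod-16, rod-6, rod-3, rod-2, rod-12, rod-4, rod-10.
So rod-15 is longer.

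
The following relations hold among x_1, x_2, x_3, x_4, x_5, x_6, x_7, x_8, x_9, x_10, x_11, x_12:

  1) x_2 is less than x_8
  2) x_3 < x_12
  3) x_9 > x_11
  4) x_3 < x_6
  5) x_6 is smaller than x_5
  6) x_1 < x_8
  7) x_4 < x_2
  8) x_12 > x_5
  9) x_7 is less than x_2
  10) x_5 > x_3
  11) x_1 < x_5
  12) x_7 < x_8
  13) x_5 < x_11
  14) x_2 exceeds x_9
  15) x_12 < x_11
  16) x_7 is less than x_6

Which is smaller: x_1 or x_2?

x_1

Chaining the given relations: x_1 < x_5 < x_12 < x_11 < x_9 < x_2.
So x_1 < x_2; x_1 is the smaller of the two.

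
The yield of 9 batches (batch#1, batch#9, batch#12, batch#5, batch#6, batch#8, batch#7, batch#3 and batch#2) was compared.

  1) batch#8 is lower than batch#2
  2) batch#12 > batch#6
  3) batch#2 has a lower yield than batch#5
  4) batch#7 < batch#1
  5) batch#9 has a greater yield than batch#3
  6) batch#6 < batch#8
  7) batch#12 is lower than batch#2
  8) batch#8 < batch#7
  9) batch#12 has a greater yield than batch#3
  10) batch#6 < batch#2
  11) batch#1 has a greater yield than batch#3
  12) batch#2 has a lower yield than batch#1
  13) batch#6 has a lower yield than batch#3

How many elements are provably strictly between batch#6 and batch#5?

4

The relations place batch#6 below batch#5. An element lies strictly between them when it is forced above batch#6 and also forced below batch#5.
Above batch#6: {batch#3, batch#12, batch#8, batch#7, batch#2, batch#9, batch#1}. Below batch#5: {batch#3, batch#12, batch#8, batch#2}.
Intersection: {batch#3, batch#12, batch#8, batch#2} — 4.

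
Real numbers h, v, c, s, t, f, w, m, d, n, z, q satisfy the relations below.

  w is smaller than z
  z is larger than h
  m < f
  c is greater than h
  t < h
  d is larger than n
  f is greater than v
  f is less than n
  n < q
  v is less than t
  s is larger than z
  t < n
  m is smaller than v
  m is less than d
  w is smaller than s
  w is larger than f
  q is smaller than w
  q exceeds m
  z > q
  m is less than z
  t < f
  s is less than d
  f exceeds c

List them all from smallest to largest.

m < v < t < h < c < f < n < q < w < z < s < d

The consecutive links are each given: m < v; v < t; t < h; h < c; c < f; f < n; n < q; q < w; w < z; z < s; s < d.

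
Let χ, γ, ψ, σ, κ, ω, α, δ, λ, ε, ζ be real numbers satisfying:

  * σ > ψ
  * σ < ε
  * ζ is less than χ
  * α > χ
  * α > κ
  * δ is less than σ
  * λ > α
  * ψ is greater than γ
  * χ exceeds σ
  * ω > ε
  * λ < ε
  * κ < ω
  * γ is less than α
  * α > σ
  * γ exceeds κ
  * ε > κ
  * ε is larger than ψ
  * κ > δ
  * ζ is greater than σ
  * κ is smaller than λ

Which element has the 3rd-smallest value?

Chaining the given pairs: δ < κ < γ < ψ < σ < ζ < χ < α < λ < ε < ω.
Counting 3 from the smallest end gives γ.

γ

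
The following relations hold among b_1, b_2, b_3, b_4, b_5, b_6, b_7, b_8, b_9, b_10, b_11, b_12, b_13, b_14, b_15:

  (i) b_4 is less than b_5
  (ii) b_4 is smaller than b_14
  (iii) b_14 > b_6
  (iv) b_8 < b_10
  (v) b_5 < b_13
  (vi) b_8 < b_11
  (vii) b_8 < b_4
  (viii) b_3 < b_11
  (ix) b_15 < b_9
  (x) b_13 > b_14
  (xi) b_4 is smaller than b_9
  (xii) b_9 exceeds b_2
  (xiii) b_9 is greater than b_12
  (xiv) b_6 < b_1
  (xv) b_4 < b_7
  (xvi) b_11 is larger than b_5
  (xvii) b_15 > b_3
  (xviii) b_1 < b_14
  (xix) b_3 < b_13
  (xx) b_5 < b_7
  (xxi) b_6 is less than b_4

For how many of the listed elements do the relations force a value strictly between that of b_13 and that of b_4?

2

The relations place b_4 below b_13. An element lies strictly between them when it is forced above b_4 and also forced below b_13.
Above b_4: {b_5, b_11, b_14, b_7, b_9}. Below b_13: {b_8, b_6, b_3, b_1, b_5, b_14}.
Intersection: {b_5, b_14} — 2.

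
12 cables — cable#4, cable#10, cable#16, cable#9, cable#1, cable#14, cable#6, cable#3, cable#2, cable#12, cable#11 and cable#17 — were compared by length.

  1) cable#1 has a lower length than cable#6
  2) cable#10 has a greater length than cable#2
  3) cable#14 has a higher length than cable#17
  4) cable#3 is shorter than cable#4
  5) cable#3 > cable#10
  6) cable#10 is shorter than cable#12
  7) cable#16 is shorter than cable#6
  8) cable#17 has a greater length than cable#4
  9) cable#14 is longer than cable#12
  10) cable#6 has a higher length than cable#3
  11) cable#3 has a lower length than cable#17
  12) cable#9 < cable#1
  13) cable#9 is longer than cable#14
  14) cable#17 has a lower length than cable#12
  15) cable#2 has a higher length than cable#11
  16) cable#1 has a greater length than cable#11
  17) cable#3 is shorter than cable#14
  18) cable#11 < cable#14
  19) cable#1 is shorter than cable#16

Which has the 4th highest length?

Chaining the given pairs: cable#11 < cable#2 < cable#10 < cable#3 < cable#4 < cable#17 < cable#12 < cable#14 < cable#9 < cable#1 < cable#16 < cable#6.
The 4th largest is cable#9.

cable#9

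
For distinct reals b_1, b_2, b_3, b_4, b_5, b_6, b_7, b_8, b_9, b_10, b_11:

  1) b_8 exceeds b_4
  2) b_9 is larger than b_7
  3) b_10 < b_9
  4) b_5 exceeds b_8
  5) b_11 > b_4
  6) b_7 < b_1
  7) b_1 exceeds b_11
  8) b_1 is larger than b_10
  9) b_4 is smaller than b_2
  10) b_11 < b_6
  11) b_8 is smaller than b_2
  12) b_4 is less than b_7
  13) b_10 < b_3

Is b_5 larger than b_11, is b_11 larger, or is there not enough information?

undetermined

Following every chain through b_11: above b_11 we get b_1, b_6; below b_11 we get b_4.
b_5 is not reached, and no chain runs the other way from b_5 to b_11.
So the given relations leave the order of b_11 and b_5 undetermined.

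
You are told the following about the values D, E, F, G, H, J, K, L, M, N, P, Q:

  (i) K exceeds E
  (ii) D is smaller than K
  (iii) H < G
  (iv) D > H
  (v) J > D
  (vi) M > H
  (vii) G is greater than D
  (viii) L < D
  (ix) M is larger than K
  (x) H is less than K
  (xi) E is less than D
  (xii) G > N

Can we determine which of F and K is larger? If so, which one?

Following every chain through F: nothing is chained to F.
K is not reached, and no chain runs the other way from K to F.
So the given relations leave the order of F and K undetermined.

undetermined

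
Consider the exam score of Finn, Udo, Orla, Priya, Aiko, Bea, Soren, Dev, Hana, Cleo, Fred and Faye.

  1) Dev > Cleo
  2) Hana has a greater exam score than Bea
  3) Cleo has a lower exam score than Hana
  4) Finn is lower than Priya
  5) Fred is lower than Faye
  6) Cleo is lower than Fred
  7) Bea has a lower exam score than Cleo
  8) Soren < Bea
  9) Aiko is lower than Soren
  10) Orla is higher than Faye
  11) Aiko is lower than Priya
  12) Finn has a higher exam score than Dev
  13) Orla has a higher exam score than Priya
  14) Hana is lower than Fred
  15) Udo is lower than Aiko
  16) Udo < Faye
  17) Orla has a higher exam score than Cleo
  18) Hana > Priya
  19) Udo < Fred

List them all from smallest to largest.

Each adjacent pair is fixed by a given relation: Udo < Aiko; Aiko < Soren; Soren < Bea; Bea < Cleo; Cleo < Dev; Dev < Finn; Finn < Priya; Priya < Hana; Hana < Fred; Fred < Faye; Faye < Orla. Chaining them end to end gives the full order.

Udo < Aiko < Soren < Bea < Cleo < Dev < Finn < Priya < Hana < Fred < Faye < Orla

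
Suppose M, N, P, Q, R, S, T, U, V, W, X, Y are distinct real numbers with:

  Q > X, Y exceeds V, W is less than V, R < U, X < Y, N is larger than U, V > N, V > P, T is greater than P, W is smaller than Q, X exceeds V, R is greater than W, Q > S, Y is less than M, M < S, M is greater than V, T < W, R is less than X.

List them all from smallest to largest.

Nothing is placed below P, so it is least; from there P < T; T < W; W < R; R < U; U < N; N < V; V < X; X < Y; Y < M; M < S; S < Q, each given directly.

P < T < W < R < U < N < V < X < Y < M < S < Q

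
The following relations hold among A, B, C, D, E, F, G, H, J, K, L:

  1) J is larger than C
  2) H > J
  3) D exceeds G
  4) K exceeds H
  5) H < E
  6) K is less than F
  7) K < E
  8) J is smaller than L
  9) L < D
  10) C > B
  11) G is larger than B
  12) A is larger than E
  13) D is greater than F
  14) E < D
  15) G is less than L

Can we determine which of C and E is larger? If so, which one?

C < J < H < K < E, by transitivity through J, H, K.
So E is larger.

E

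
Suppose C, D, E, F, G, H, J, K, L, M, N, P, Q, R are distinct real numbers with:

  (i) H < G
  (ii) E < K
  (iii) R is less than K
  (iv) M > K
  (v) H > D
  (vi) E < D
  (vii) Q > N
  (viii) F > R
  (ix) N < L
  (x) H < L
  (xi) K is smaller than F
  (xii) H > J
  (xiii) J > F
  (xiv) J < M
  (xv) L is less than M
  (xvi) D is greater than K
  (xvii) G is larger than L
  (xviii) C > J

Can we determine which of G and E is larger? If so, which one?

The relevant relations are E < K; K < F; F < J; J < H; H < L; L < G.
Chaining these gives E < K < F < J < H < L < G.
So G is larger.

G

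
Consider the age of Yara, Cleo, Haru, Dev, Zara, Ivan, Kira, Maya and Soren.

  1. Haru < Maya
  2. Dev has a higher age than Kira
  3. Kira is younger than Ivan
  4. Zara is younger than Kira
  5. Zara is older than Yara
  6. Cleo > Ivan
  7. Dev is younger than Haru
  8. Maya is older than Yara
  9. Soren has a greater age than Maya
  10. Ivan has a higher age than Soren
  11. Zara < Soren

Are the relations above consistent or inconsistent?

consistent

Every relation is compatible with Yara < Zara < Kira < Dev < Haru < Maya < Soren < Ivan < Cleo; the set is consistent.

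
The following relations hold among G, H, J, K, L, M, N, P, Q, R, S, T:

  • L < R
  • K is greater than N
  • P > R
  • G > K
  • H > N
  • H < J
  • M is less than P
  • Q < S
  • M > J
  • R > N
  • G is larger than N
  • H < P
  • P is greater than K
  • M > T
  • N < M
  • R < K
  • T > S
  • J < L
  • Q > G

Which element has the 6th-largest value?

G

The consecutive relations fix a unique order: N < H < J < L < R < K < G < Q < S < T < M < P.
The 6th largest is G.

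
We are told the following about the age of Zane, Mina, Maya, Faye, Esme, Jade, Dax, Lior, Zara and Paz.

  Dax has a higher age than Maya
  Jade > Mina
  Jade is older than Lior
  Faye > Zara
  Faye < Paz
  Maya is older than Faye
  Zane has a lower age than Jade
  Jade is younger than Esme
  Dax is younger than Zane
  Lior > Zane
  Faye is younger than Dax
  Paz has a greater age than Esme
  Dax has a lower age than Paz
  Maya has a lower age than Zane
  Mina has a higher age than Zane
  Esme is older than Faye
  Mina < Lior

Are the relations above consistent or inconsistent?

The single ordering Zara < Faye < Maya < Dax < Zane < Mina < Lior < Jade < Esme < Paz satisfies every listed relation, so no contradiction arises.

consistent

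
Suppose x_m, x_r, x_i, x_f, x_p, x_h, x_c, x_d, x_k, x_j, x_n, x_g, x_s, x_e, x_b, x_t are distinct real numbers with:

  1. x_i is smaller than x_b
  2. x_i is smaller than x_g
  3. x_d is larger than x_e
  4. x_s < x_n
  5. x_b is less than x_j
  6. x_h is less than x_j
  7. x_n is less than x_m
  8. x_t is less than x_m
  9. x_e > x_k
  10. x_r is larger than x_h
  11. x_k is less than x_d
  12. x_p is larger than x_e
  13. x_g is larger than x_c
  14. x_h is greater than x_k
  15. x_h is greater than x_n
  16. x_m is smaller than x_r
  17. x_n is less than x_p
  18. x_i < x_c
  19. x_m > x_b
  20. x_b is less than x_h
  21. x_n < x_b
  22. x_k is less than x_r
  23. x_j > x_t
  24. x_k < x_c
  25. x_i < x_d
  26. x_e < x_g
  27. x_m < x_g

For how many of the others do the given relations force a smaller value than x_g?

9

From x_g the given relations immediately reach x_e, x_i, x_c, x_m.
From those, x_t, x_n, x_k, x_b — 8 in total.
From those, x_s — 9 in total.
Nothing else is reachable below x_g; 9 in all.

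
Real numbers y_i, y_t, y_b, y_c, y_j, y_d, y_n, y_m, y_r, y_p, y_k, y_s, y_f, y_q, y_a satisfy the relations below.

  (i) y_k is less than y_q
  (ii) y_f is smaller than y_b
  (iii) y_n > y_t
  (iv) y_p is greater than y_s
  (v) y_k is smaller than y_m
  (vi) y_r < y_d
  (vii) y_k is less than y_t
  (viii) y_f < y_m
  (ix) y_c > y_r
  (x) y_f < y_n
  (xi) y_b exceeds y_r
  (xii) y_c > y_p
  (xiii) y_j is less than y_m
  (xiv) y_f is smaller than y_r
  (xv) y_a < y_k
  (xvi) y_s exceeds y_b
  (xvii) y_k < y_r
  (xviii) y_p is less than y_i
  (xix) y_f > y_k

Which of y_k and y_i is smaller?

y_k < y_f < y_r < y_b < y_s < y_p < y_i, by transitivity through y_f, y_r, y_b, y_s, y_p.
So y_k < y_i; y_k is the smaller of the two.

y_k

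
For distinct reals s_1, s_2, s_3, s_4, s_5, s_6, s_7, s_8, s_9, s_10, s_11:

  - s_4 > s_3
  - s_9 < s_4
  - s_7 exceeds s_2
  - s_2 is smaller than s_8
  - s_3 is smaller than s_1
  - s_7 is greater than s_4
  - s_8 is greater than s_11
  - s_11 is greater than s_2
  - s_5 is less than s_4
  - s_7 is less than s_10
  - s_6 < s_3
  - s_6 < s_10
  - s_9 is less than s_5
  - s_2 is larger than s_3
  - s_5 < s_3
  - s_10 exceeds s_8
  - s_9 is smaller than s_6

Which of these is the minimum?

s_9

Chaining upward from s_9: directly above it, s_6, s_5, s_4; then s_3, s_7, s_10; then s_2, s_1; then s_11, s_8.
That covers every other element, and nothing is given below s_9, so s_9 is the minimum.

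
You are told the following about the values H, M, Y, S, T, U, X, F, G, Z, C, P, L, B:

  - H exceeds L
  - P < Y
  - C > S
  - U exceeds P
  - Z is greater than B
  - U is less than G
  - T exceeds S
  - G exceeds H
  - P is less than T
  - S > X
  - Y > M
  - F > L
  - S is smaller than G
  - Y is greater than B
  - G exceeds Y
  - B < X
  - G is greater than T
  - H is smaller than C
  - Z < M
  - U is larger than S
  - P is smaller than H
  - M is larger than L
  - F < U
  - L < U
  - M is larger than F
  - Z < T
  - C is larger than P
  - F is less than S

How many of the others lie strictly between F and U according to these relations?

The relations place F below U. An element lies strictly between them when it is forced above F and also forced below U.
Above F: {M, S, Y, T, C, G}. Below U: {L, B, X, S, P}.
Intersection: {S} — 1.

1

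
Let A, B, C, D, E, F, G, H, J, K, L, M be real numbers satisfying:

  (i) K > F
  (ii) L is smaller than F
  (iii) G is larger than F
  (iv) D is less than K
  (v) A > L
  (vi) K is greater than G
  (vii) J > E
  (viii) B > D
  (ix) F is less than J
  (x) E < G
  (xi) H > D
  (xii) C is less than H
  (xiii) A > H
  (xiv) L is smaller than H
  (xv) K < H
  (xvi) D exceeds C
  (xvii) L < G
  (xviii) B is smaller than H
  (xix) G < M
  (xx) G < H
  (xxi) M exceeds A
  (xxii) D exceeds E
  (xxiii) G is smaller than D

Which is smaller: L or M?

L

Link the given pairs in sequence: L < F; F < G; G < D; D < K; K < H; H < A; A < M.
Together: L < F < G < D < K < H < A < M.
So L < M; L is the smaller of the two.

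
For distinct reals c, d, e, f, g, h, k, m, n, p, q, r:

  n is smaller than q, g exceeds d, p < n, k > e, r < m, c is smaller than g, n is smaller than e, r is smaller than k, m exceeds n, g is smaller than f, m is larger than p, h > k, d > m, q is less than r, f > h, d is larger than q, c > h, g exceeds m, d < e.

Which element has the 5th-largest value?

k

Piecing the relations together gives one ordering: p < n < q < r < m < d < e < k < h < c < g < f.
The 5th largest is k.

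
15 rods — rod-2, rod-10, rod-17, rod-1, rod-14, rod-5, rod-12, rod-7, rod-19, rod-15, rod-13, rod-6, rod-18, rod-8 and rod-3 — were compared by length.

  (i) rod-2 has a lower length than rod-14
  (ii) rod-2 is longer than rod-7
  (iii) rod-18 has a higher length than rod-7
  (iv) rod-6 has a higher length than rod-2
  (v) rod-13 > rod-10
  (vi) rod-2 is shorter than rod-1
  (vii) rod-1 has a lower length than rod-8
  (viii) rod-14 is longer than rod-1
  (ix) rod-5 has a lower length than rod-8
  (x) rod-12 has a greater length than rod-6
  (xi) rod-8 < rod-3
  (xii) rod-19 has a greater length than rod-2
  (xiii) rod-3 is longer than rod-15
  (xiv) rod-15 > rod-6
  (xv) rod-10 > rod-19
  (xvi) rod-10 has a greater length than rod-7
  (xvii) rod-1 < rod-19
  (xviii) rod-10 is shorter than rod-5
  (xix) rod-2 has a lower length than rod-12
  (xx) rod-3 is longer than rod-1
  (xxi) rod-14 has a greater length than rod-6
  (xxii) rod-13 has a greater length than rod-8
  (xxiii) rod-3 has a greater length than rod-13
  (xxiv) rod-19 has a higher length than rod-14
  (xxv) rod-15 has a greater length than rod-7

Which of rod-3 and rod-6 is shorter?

rod-6

Following the relations from rod-6: rod-6 < rod-14 < rod-19 < rod-10 < rod-5 < rod-8 < rod-13 < rod-3.
So rod-6 < rod-3; rod-6 is the shorter of the two.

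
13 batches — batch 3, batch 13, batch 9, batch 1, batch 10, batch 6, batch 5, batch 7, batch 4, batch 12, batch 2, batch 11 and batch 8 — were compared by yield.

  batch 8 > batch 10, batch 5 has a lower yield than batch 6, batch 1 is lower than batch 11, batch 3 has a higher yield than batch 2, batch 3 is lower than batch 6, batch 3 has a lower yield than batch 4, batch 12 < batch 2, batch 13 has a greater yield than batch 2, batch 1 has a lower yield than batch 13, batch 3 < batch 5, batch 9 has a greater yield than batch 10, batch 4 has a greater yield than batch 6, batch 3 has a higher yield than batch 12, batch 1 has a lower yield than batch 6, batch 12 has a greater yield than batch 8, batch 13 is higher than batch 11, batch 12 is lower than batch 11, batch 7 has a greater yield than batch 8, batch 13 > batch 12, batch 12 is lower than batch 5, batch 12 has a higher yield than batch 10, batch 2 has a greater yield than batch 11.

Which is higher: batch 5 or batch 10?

Chaining the given relations: batch 10 < batch 8 < batch 12 < batch 11 < batch 2 < batch 3 < batch 5.
So batch 10 < batch 5; batch 5 is the higher of the two.

batch 5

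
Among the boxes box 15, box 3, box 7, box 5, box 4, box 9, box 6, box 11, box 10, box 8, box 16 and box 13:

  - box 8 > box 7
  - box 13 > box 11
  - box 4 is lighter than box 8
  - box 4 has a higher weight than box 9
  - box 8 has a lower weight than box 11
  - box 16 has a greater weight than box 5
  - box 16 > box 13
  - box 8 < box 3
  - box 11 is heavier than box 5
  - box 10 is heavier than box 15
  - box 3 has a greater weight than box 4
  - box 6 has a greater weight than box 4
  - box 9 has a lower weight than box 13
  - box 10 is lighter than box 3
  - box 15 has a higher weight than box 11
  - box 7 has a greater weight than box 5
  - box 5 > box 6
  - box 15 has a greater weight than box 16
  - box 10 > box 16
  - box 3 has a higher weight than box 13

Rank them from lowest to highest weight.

Nothing is placed below box 9, so it is least; from there box 9 < box 4; box 4 < box 6; box 6 < box 5; box 5 < box 7; box 7 < box 8; box 8 < box 11; box 11 < box 13; box 13 < box 16; box 16 < box 15; box 15 < box 10; box 10 < box 3, each given directly.

box 9 < box 4 < box 6 < box 5 < box 7 < box 8 < box 11 < box 13 < box 16 < box 15 < box 10 < box 3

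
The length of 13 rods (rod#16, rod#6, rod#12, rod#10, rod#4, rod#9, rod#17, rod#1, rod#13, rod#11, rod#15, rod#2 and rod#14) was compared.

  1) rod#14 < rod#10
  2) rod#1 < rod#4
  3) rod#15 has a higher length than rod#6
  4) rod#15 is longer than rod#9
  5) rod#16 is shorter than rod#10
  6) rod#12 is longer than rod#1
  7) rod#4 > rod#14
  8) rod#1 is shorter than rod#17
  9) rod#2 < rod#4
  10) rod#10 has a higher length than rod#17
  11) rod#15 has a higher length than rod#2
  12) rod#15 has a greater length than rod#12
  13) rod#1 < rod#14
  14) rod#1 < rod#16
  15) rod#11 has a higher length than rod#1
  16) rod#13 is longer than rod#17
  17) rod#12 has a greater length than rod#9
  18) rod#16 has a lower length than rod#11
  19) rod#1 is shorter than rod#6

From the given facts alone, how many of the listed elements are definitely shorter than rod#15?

Directly below rod#15: rod#2, rod#9, rod#12, rod#6.
One step further: rod#1 (5 so far).
Nothing else is reachable below rod#15; 5 in all.

5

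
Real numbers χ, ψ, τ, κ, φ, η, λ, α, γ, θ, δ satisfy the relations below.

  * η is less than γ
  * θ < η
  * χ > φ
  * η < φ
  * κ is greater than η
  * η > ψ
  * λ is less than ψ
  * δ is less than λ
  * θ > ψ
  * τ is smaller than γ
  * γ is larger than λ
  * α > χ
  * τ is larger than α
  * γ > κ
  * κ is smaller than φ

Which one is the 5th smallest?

The consecutive relations fix a unique order: δ < λ < ψ < θ < η < κ < φ < χ < α < τ < γ.
The 5th smallest is η.

η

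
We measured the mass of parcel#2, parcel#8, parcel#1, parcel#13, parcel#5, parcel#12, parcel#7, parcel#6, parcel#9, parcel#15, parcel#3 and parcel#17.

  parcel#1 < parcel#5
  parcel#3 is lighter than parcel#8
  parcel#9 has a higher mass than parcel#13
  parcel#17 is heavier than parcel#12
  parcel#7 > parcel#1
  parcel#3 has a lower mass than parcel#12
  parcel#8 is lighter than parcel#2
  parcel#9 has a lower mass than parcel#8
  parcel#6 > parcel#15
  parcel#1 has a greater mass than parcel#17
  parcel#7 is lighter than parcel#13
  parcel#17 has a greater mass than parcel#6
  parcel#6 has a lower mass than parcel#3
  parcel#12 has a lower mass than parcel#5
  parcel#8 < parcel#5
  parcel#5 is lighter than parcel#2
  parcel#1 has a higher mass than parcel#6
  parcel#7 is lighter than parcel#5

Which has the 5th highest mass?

Chaining the given pairs: parcel#15 < parcel#6 < parcel#3 < parcel#12 < parcel#17 < parcel#1 < parcel#7 < parcel#13 < parcel#9 < parcel#8 < parcel#5 < parcel#2.
Counting 5 from the largest end gives parcel#13.

parcel#13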